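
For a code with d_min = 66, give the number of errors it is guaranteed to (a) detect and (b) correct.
(a) Detection requires d_min ≥ e+1, so e ≤ d_min − 1 = 65.
(b) Correction requires d_min ≥ 2t+1, so t ≤ ⌊(d_min − 1)/2⌋ = ⌊65/2⌋ = 32.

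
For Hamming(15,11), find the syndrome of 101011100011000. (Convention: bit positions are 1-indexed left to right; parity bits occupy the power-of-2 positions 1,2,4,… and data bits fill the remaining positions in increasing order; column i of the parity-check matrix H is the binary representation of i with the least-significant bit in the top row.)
Syndrome s = H · r^T (mod 2), r = 101011100011000:
  s[0] = (101010101010101)·(101011100011000) mod 2 = 1+0+1+0+1+0+1+0+0+0+1+0+0+0+0 mod 2 = 1
  s[1] = (011001100110011)·(101011100011000) mod 2 = 0+0+1+0+0+1+1+0+0+0+1+0+0+0+0 mod 2 = 0
  s[2] = (000111100001111)·(101011100011000) mod 2 = 0+0+0+0+1+1+1+0+0+0+0+1+0+0+0 mod 2 = 0
  s[3] = (000000011111111)·(101011100011000) mod 2 = 0+0+0+0+0+0+0+0+0+0+1+1+0+0+0 mod 2 = 0
Syndrome = 1000
Non-zero syndrome: error at position 1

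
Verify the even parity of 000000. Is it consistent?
Sum of all bits: 0+0+0+0+0+0 = 0; 0 mod 2 = 0. Result is 0 → valid parity.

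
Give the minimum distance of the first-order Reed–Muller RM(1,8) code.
d_min = 128 (RM(1,8) has length 256 and minimum distance 2^(m−1) = 128).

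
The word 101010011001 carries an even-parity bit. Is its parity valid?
Sum of all bits: 1+0+1+0+1+0+0+1+1+0+0+1 = 6; 6 mod 2 = 0. Result is 0 → valid parity.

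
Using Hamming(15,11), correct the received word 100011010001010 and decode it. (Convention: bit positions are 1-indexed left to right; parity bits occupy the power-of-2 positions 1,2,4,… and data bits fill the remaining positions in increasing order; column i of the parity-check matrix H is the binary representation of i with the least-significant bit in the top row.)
Syndrome s = H · r^T (mod 2), r = 100011010001010:
  s[0] = (101010101010101)·(100011010001010) mod 2 = 1+0+0+0+1+0+0+0+0+0+0+0+0+0+0 mod 2 = 0
  s[1] = (011001100110011)·(100011010001010) mod 2 = 0+0+0+0+0+1+0+0+0+0+0+0+0+1+0 mod 2 = 0
  s[2] = (000111100001111)·(100011010001010) mod 2 = 0+0+0+0+1+1+0+0+0+0+0+1+0+1+0 mod 2 = 0
  s[3] = (000000011111111)·(100011010001010) mod 2 = 0+0+0+0+0+0+0+1+0+0+0+1+0+1+0 mod 2 = 1
Syndrome = 0001
Column 8 of H equals this syndrome → error at bit 8 (1-indexed).
Flip bit 8: 100011010001010 → 100011000001010
Extract data bits at positions {3,5,6,7,9,10,11,12,13,14,15}: 01100001010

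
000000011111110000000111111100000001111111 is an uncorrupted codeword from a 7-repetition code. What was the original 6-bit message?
Split into 7-bit blocks: 0000000 1111111 0000000 1111111 0000000 1111111
Data = 010101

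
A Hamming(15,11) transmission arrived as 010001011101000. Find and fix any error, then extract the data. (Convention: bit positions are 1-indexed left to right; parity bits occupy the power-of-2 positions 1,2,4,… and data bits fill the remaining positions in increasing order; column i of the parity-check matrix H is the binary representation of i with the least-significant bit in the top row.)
Syndrome s = H · r^T (mod 2), r = 010001011101000:
  s[0] = (101010101010101)·(010001011101000) mod 2 = 0+0+0+0+0+0+0+0+1+0+0+0+0+0+0 mod 2 = 1
  s[1] = (011001100110011)·(010001011101000) mod 2 = 0+1+0+0+0+1+0+0+0+1+0+0+0+0+0 mod 2 = 1
  s[2] = (000111100001111)·(010001011101000) mod 2 = 0+0+0+0+0+1+0+0+0+0+0+1+0+0+0 mod 2 = 0
  s[3] = (000000011111111)·(010001011101000) mod 2 = 0+0+0+0+0+0+0+1+1+1+0+1+0+0+0 mod 2 = 0
Syndrome = 1100
Column 3 of H equals this syndrome → error at bit 3 (1-indexed).
Flip bit 3: 010001011101000 → 011001011101000
Extract data bits at positions {3,5,6,7,9,10,11,12,13,14,15}: 10101101000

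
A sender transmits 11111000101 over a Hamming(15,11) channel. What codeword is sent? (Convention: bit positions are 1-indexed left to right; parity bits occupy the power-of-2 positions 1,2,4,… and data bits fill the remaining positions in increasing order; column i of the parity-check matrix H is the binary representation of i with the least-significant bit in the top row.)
Codeword c = d · G (mod 2), d = 11111000101:
  c[0] = d·G[:,0] = (11111000101)·(11011010101) mod 2 = 1+1+0+1+1+0+0+0+1+0+1 mod 2 = 0
  c[1] = d·G[:,1] = (11111000101)·(10110110011) mod 2 = 1+0+1+1+0+0+0+0+0+0+1 mod 2 = 0
  c[2] = d·G[:,2] = (11111000101)·(10000000000) mod 2 = 1+0+0+0+0+0+0+0+0+0+0 mod 2 = 1
  c[3] = d·G[:,3] = (11111000101)·(01110001111) mod 2 = 0+1+1+1+0+0+0+0+1+0+1 mod 2 = 1
  c[4] = d·G[:,4] = (11111000101)·(01000000000) mod 2 = 0+1+0+0+0+0+0+0+0+0+0 mod 2 = 1
  c[5] = d·G[:,5] = (11111000101)·(00100000000) mod 2 = 0+0+1+0+0+0+0+0+0+0+0 mod 2 = 1
  c[6] = d·G[:,6] = (11111000101)·(00010000000) mod 2 = 0+0+0+1+0+0+0+0+0+0+0 mod 2 = 1
  c[7] = d·G[:,7] = (11111000101)·(00001111111) mod 2 = 0+0+0+0+1+0+0+0+1+0+1 mod 2 = 1
  c[8] = d·G[:,8] = (11111000101)·(00001000000) mod 2 = 0+0+0+0+1+0+0+0+0+0+0 mod 2 = 1
  c[9] = d·G[:,9] = (11111000101)·(00000100000) mod 2 = 0+0+0+0+0+0+0+0+0+0+0 mod 2 = 0
  c[10] = d·G[:,10] = (11111000101)·(00000010000) mod 2 = 0+0+0+0+0+0+0+0+0+0+0 mod 2 = 0
  c[11] = d·G[:,11] = (11111000101)·(00000001000) mod 2 = 0+0+0+0+0+0+0+0+0+0+0 mod 2 = 0
  c[12] = d·G[:,12] = (11111000101)·(00000000100) mod 2 = 0+0+0+0+0+0+0+0+1+0+0 mod 2 = 1
  c[13] = d·G[:,13] = (11111000101)·(00000000010) mod 2 = 0+0+0+0+0+0+0+0+0+0+0 mod 2 = 0
  c[14] = d·G[:,14] = (11111000101)·(00000000001) mod 2 = 0+0+0+0+0+0+0+0+0+0+1 mod 2 = 1
Codeword = 001111111000101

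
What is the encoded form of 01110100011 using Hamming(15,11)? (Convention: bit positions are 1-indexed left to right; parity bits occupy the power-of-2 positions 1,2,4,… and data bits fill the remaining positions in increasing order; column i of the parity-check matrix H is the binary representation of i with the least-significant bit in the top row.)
Codeword c = d · G (mod 2), d = 01110100011:
  c[0] = d·G[:,0] = (01110100011)·(11011010101) mod 2 = 0+1+0+1+0+0+0+0+0+0+1 mod 2 = 1
  c[1] = d·G[:,1] = (01110100011)·(10110110011) mod 2 = 0+0+1+1+0+1+0+0+0+1+1 mod 2 = 1
  c[2] = d·G[:,2] = (01110100011)·(10000000000) mod 2 = 0+0+0+0+0+0+0+0+0+0+0 mod 2 = 0
  c[3] = d·G[:,3] = (01110100011)·(01110001111) mod 2 = 0+1+1+1+0+0+0+0+0+1+1 mod 2 = 1
  c[4] = d·G[:,4] = (01110100011)·(01000000000) mod 2 = 0+1+0+0+0+0+0+0+0+0+0 mod 2 = 1
  c[5] = d·G[:,5] = (01110100011)·(00100000000) mod 2 = 0+0+1+0+0+0+0+0+0+0+0 mod 2 = 1
  c[6] = d·G[:,6] = (01110100011)·(00010000000) mod 2 = 0+0+0+1+0+0+0+0+0+0+0 mod 2 = 1
  c[7] = d·G[:,7] = (01110100011)·(00001111111) mod 2 = 0+0+0+0+0+1+0+0+0+1+1 mod 2 = 1
  c[8] = d·G[:,8] = (01110100011)·(00001000000) mod 2 = 0+0+0+0+0+0+0+0+0+0+0 mod 2 = 0
  c[9] = d·G[:,9] = (01110100011)·(00000100000) mod 2 = 0+0+0+0+0+1+0+0+0+0+0 mod 2 = 1
  c[10] = d·G[:,10] = (01110100011)·(00000010000) mod 2 = 0+0+0+0+0+0+0+0+0+0+0 mod 2 = 0
  c[11] = d·G[:,11] = (01110100011)·(00000001000) mod 2 = 0+0+0+0+0+0+0+0+0+0+0 mod 2 = 0
  c[12] = d·G[:,12] = (01110100011)·(00000000100) mod 2 = 0+0+0+0+0+0+0+0+0+0+0 mod 2 = 0
  c[13] = d·G[:,13] = (01110100011)·(00000000010) mod 2 = 0+0+0+0+0+0+0+0+0+1+0 mod 2 = 1
  c[14] = d·G[:,14] = (01110100011)·(00000000001) mod 2 = 0+0+0+0+0+0+0+0+0+0+1 mod 2 = 1
Codeword = 110111110100011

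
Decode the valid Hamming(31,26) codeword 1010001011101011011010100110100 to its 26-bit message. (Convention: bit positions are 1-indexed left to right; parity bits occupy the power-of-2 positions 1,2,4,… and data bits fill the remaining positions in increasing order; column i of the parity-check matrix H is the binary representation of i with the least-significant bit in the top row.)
Parity bits occupy power-of-2 positions; data bits are at positions {3,5,6,7,9,10,11,12,13,14,15,17,18,19,20,21,22,23,24,25,26,27,28,29,30,31} (1-indexed).
Extract: c[3]=1 c[5]=0 c[6]=0 c[7]=1 c[9]=1 c[10]=1 c[11]=1 c[12]=0 c[13]=1 c[14]=0 c[15]=1 c[17]=0 c[18]=1 c[19]=1 c[20]=0 c[21]=1 c[22]=0 c[23]=1 c[24]=0 c[25]=0 c[26]=1 c[27]=1 c[28]=0 c[29]=1 c[30]=0 c[31]=0
Data = 10011110101011010100110100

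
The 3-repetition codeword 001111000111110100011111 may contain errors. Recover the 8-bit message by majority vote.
Split into 3-bit blocks and majority-vote each:
  block 1 = 001: 1 ones, 2 zeros → 0
  block 2 = 111: 3 ones, 0 zeros → 1
  block 3 = 000: 0 ones, 3 zeros → 0
  block 4 = 111: 3 ones, 0 zeros → 1
  block 5 = 110: 2 ones, 1 zeros → 1
  block 6 = 100: 1 ones, 2 zeros → 0
  block 7 = 011: 2 ones, 1 zeros → 1
  block 8 = 111: 3 ones, 0 zeros → 1
Decoded = 01011011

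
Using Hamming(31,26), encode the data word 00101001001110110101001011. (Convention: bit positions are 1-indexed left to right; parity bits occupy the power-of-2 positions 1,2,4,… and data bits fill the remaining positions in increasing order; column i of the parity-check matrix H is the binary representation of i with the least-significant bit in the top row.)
Codeword c = d · G (mod 2), d = 00101001001110110101001011:
  c[0] = d·G[:,0] = (00101001001110110101001011)·(11011010101101010101010101) mod 2 = 0+0+0+0+1+0+0+0+0+0+1+1+0+0+0+1+0+1+0+1+0+0+0+0+0+1 mod 2 = 1
  c[1] = d·G[:,1] = (00101001001110110101001011)·(10110110011011001100110011) mod 2 = 0+0+1+0+0+0+0+0+0+0+1+0+1+0+0+0+0+1+0+0+0+0+0+0+1+1 mod 2 = 0
  c[2] = d·G[:,2] = (00101001001110110101001011)·(10000000000000000000000000) mod 2 = 0+0+0+0+0+0+0+0+0+0+0+0+0+0+0+0+0+0+0+0+0+0+0+0+0+0 mod 2 = 0
  c[3] = d·G[:,3] = (00101001001110110101001011)·(01110001111000111100001111) mod 2 = 0+0+1+0+0+0+0+1+0+0+1+0+0+0+1+1+0+1+0+0+0+0+1+0+1+1 mod 2 = 1
  c[4] = d·G[:,4] = (00101001001110110101001011)·(01000000000000000000000000) mod 2 = 0+0+0+0+0+0+0+0+0+0+0+0+0+0+0+0+0+0+0+0+0+0+0+0+0+0 mod 2 = 0
  c[5] = d·G[:,5] = (00101001001110110101001011)·(00100000000000000000000000) mod 2 = 0+0+1+0+0+0+0+0+0+0+0+0+0+0+0+0+0+0+0+0+0+0+0+0+0+0 mod 2 = 1
  c[6] = d·G[:,6] = (00101001001110110101001011)·(00010000000000000000000000) mod 2 = 0+0+0+0+0+0+0+0+0+0+0+0+0+0+0+0+0+0+0+0+0+0+0+0+0+0 mod 2 = 0
  c[7] = d·G[:,7] = (00101001001110110101001011)·(00001111111000000011111111) mod 2 = 0+0+0+0+1+0+0+1+0+0+1+0+0+0+0+0+0+0+0+1+0+0+1+0+1+1 mod 2 = 1
  c[8] = d·G[:,8] = (00101001001110110101001011)·(00001000000000000000000000) mod 2 = 0+0+0+0+1+0+0+0+0+0+0+0+0+0+0+0+0+0+0+0+0+0+0+0+0+0 mod 2 = 1
  c[9] = d·G[:,9] = (00101001001110110101001011)·(00000100000000000000000000) mod 2 = 0+0+0+0+0+0+0+0+0+0+0+0+0+0+0+0+0+0+0+0+0+0+0+0+0+0 mod 2 = 0
  c[10] = d·G[:,10] = (00101001001110110101001011)·(00000010000000000000000000) mod 2 = 0+0+0+0+0+0+0+0+0+0+0+0+0+0+0+0+0+0+0+0+0+0+0+0+0+0 mod 2 = 0
  c[11] = d·G[:,11] = (00101001001110110101001011)·(00000001000000000000000000) mod 2 = 0+0+0+0+0+0+0+1+0+0+0+0+0+0+0+0+0+0+0+0+0+0+0+0+0+0 mod 2 = 1
  c[12] = d·G[:,12] = (00101001001110110101001011)·(00000000100000000000000000) mod 2 = 0+0+0+0+0+0+0+0+0+0+0+0+0+0+0+0+0+0+0+0+0+0+0+0+0+0 mod 2 = 0
  c[13] = d·G[:,13] = (00101001001110110101001011)·(00000000010000000000000000) mod 2 = 0+0+0+0+0+0+0+0+0+0+0+0+0+0+0+0+0+0+0+0+0+0+0+0+0+0 mod 2 = 0
  c[14] = d·G[:,14] = (00101001001110110101001011)·(00000000001000000000000000) mod 2 = 0+0+0+0+0+0+0+0+0+0+1+0+0+0+0+0+0+0+0+0+0+0+0+0+0+0 mod 2 = 1
  c[15] = d·G[:,15] = (00101001001110110101001011)·(00000000000111111111111111) mod 2 = 0+0+0+0+0+0+0+0+0+0+0+1+1+0+1+1+0+1+0+1+0+0+1+0+1+1 mod 2 = 1
  c[16] = d·G[:,16] = (00101001001110110101001011)·(00000000000100000000000000) mod 2 = 0+0+0+0+0+0+0+0+0+0+0+1+0+0+0+0+0+0+0+0+0+0+0+0+0+0 mod 2 = 1
  c[17] = d·G[:,17] = (00101001001110110101001011)·(00000000000010000000000000) mod 2 = 0+0+0+0+0+0+0+0+0+0+0+0+1+0+0+0+0+0+0+0+0+0+0+0+0+0 mod 2 = 1
  c[18] = d·G[:,18] = (00101001001110110101001011)·(00000000000001000000000000) mod 2 = 0+0+0+0+0+0+0+0+0+0+0+0+0+0+0+0+0+0+0+0+0+0+0+0+0+0 mod 2 = 0
  c[19] = d·G[:,19] = (00101001001110110101001011)·(00000000000000100000000000) mod 2 = 0+0+0+0+0+0+0+0+0+0+0+0+0+0+1+0+0+0+0+0+0+0+0+0+0+0 mod 2 = 1
  c[20] = d·G[:,20] = (00101001001110110101001011)·(00000000000000010000000000) mod 2 = 0+0+0+0+0+0+0+0+0+0+0+0+0+0+0+1+0+0+0+0+0+0+0+0+0+0 mod 2 = 1
  c[21] = d·G[:,21] = (00101001001110110101001011)·(00000000000000001000000000) mod 2 = 0+0+0+0+0+0+0+0+0+0+0+0+0+0+0+0+0+0+0+0+0+0+0+0+0+0 mod 2 = 0
  c[22] = d·G[:,22] = (00101001001110110101001011)·(00000000000000000100000000) mod 2 = 0+0+0+0+0+0+0+0+0+0+0+0+0+0+0+0+0+1+0+0+0+0+0+0+0+0 mod 2 = 1
  c[23] = d·G[:,23] = (00101001001110110101001011)·(00000000000000000010000000) mod 2 = 0+0+0+0+0+0+0+0+0+0+0+0+0+0+0+0+0+0+0+0+0+0+0+0+0+0 mod 2 = 0
  c[24] = d·G[:,24] = (00101001001110110101001011)·(00000000000000000001000000) mod 2 = 0+0+0+0+0+0+0+0+0+0+0+0+0+0+0+0+0+0+0+1+0+0+0+0+0+0 mod 2 = 1
  c[25] = d·G[:,25] = (00101001001110110101001011)·(00000000000000000000100000) mod 2 = 0+0+0+0+0+0+0+0+0+0+0+0+0+0+0+0+0+0+0+0+0+0+0+0+0+0 mod 2 = 0
  c[26] = d·G[:,26] = (00101001001110110101001011)·(00000000000000000000010000) mod 2 = 0+0+0+0+0+0+0+0+0+0+0+0+0+0+0+0+0+0+0+0+0+0+0+0+0+0 mod 2 = 0
  c[27] = d·G[:,27] = (00101001001110110101001011)·(00000000000000000000001000) mod 2 = 0+0+0+0+0+0+0+0+0+0+0+0+0+0+0+0+0+0+0+0+0+0+1+0+0+0 mod 2 = 1
  c[28] = d·G[:,28] = (00101001001110110101001011)·(00000000000000000000000100) mod 2 = 0+0+0+0+0+0+0+0+0+0+0+0+0+0+0+0+0+0+0+0+0+0+0+0+0+0 mod 2 = 0
  c[29] = d·G[:,29] = (00101001001110110101001011)·(00000000000000000000000010) mod 2 = 0+0+0+0+0+0+0+0+0+0+0+0+0+0+0+0+0+0+0+0+0+0+0+0+1+0 mod 2 = 1
  c[30] = d·G[:,30] = (00101001001110110101001011)·(00000000000000000000000001) mod 2 = 0+0+0+0+0+0+0+0+0+0+0+0+0+0+0+0+0+0+0+0+0+0+0+0+0+1 mod 2 = 1
Codeword = 1001010110010011110110101001011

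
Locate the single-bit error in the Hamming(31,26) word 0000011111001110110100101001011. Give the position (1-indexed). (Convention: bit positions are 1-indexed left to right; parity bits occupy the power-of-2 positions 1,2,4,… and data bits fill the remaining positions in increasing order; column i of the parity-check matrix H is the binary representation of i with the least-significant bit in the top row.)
Syndrome s = H · r^T (mod 2), r = 0000011111001110110100101001011:
  s[0] = (1010101010101010101010101010101)·(0000011111001110110100101001011) mod 2 = 0+0+0+0+0+0+1+0+1+0+0+0+1+0+1+0+1+0+0+0+0+0+1+0+1+0+0+0+0+0+1 mod 2 = 0
  s[1] = (0110011001100110011001100110011)·(0000011111001110110100101001011) mod 2 = 0+0+0+0+0+1+1+0+0+1+0+0+0+1+1+0+0+1+0+0+0+0+1+0+0+0+0+0+0+1+1 mod 2 = 1
  s[2] = (0001111000011110000111100001111)·(0000011111001110110100101001011) mod 2 = 0+0+0+0+0+1+1+0+0+0+0+0+1+1+1+0+0+0+0+1+0+0+1+0+0+0+0+1+0+1+1 mod 2 = 0
  s[3] = (0000000111111110000000011111111)·(0000011111001110110100101001011) mod 2 = 0+0+0+0+0+0+0+1+1+1+0+0+1+1+1+0+0+0+0+0+0+0+0+0+1+0+0+1+0+1+1 mod 2 = 0
  s[4] = (0000000000000001111111111111111)·(0000011111001110110100101001011) mod 2 = 0+0+0+0+0+0+0+0+0+0+0+0+0+0+0+0+1+1+0+1+0+0+1+0+1+0+0+1+0+1+1 mod 2 = 0
Syndrome = 01000
Column i of H is the binary representation of i, so the syndrome is the binary index of the flipped bit.
Read s = 01000 with s[0] as LSB: 0·2^0 + 1·2^1 + 0·2^2 + 0·2^3 + 0·2^4 = 2.
Error is at bit position 2.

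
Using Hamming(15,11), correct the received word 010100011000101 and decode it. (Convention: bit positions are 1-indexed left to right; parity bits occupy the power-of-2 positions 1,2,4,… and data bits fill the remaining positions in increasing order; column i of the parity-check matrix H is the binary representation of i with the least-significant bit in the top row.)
Syndrome s = H · r^T (mod 2), r = 010100011000101:
  s[0] = (101010101010101)·(010100011000101) mod 2 = 0+0+0+0+0+0+0+0+1+0+0+0+1+0+1 mod 2 = 1
  s[1] = (011001100110011)·(010100011000101) mod 2 = 0+1+0+0+0+0+0+0+0+0+0+0+0+0+1 mod 2 = 0
  s[2] = (000111100001111)·(010100011000101) mod 2 = 0+0+0+1+0+0+0+0+0+0+0+0+1+0+1 mod 2 = 1
  s[3] = (000000011111111)·(010100011000101) mod 2 = 0+0+0+0+0+0+0+1+1+0+0+0+1+0+1 mod 2 = 0
Syndrome = 1010
Column 5 of H equals this syndrome → error at bit 5 (1-indexed).
Flip bit 5: 010100011000101 → 010110011000101
Extract data bits at positions {3,5,6,7,9,10,11,12,13,14,15}: 01001000101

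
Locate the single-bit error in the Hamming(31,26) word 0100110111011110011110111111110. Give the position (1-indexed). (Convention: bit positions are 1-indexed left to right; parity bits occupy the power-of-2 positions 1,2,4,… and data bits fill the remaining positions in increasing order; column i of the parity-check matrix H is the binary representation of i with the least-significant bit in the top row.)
Syndrome s = H · r^T (mod 2), r = 0100110111011110011110111111110:
  s[0] = (1010101010101010101010101010101)·(0100110111011110011110111111110) mod 2 = 0+0+0+0+1+0+0+0+1+0+0+0+1+0+1+0+0+0+1+0+1+0+1+0+1+0+1+0+1+0+0 mod 2 = 0
  s[1] = (0110011001100110011001100110011)·(0100110111011110011110111111110) mod 2 = 0+1+0+0+0+1+0+0+0+1+0+0+0+1+1+0+0+1+1+0+0+0+1+0+0+1+1+0+0+1+0 mod 2 = 1
  s[2] = (0001111000011110000111100001111)·(0100110111011110011110111111110) mod 2 = 0+0+0+0+1+1+0+0+0+0+0+1+1+1+1+0+0+0+0+1+1+0+1+0+0+0+0+1+1+1+0 mod 2 = 0
  s[3] = (0000000111111110000000011111111)·(0100110111011110011110111111110) mod 2 = 0+0+0+0+0+0+0+1+1+1+0+1+1+1+1+0+0+0+0+0+0+0+0+1+1+1+1+1+1+1+0 mod 2 = 0
  s[4] = (0000000000000001111111111111111)·(0100110111011110011110111111110) mod 2 = 0+0+0+0+0+0+0+0+0+0+0+0+0+0+0+0+0+1+1+1+1+0+1+1+1+1+1+1+1+1+0 mod 2 = 0
Syndrome = 01000
Column i of H is the binary representation of i, so the syndrome is the binary index of the flipped bit.
Read s = 01000 with s[0] as LSB: 0·2^0 + 1·2^1 + 0·2^2 + 0·2^3 + 0·2^4 = 2.
Error is at bit position 2.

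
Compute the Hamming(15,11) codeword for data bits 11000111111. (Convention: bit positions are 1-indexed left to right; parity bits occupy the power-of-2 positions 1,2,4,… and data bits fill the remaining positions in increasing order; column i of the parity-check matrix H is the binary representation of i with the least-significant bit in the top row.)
Codeword c = d · G (mod 2), d = 11000111111:
  c[0] = d·G[:,0] = (11000111111)·(11011010101) mod 2 = 1+1+0+0+0+0+1+0+1+0+1 mod 2 = 1
  c[1] = d·G[:,1] = (11000111111)·(10110110011) mod 2 = 1+0+0+0+0+1+1+0+0+1+1 mod 2 = 1
  c[2] = d·G[:,2] = (11000111111)·(10000000000) mod 2 = 1+0+0+0+0+0+0+0+0+0+0 mod 2 = 1
  c[3] = d·G[:,3] = (11000111111)·(01110001111) mod 2 = 0+1+0+0+0+0+0+1+1+1+1 mod 2 = 1
  c[4] = d·G[:,4] = (11000111111)·(01000000000) mod 2 = 0+1+0+0+0+0+0+0+0+0+0 mod 2 = 1
  c[5] = d·G[:,5] = (11000111111)·(00100000000) mod 2 = 0+0+0+0+0+0+0+0+0+0+0 mod 2 = 0
  c[6] = d·G[:,6] = (11000111111)·(00010000000) mod 2 = 0+0+0+0+0+0+0+0+0+0+0 mod 2 = 0
  c[7] = d·G[:,7] = (11000111111)·(00001111111) mod 2 = 0+0+0+0+0+1+1+1+1+1+1 mod 2 = 0
  c[8] = d·G[:,8] = (11000111111)·(00001000000) mod 2 = 0+0+0+0+0+0+0+0+0+0+0 mod 2 = 0
  c[9] = d·G[:,9] = (11000111111)·(00000100000) mod 2 = 0+0+0+0+0+1+0+0+0+0+0 mod 2 = 1
  c[10] = d·G[:,10] = (11000111111)·(00000010000) mod 2 = 0+0+0+0+0+0+1+0+0+0+0 mod 2 = 1
  c[11] = d·G[:,11] = (11000111111)·(00000001000) mod 2 = 0+0+0+0+0+0+0+1+0+0+0 mod 2 = 1
  c[12] = d·G[:,12] = (11000111111)·(00000000100) mod 2 = 0+0+0+0+0+0+0+0+1+0+0 mod 2 = 1
  c[13] = d·G[:,13] = (11000111111)·(00000000010) mod 2 = 0+0+0+0+0+0+0+0+0+1+0 mod 2 = 1
  c[14] = d·G[:,14] = (11000111111)·(00000000001) mod 2 = 0+0+0+0+0+0+0+0+0+0+1 mod 2 = 1
Codeword = 111110000111111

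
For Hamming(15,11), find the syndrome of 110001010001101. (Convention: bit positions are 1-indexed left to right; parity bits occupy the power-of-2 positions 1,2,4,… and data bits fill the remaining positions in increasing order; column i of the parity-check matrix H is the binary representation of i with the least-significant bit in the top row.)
Syndrome s = H · r^T (mod 2), r = 110001010001101:
  s[0] = (101010101010101)·(110001010001101) mod 2 = 1+0+0+0+0+0+0+0+0+0+0+0+1+0+1 mod 2 = 1
  s[1] = (011001100110011)·(110001010001101) mod 2 = 0+1+0+0+0+1+0+0+0+0+0+0+0+0+1 mod 2 = 1
  s[2] = (000111100001111)·(110001010001101) mod 2 = 0+0+0+0+0+1+0+0+0+0+0+1+1+0+1 mod 2 = 0
  s[3] = (000000011111111)·(110001010001101) mod 2 = 0+0+0+0+0+0+0+1+0+0+0+1+1+0+1 mod 2 = 0
Syndrome = 1100
Non-zero syndrome: error at position 3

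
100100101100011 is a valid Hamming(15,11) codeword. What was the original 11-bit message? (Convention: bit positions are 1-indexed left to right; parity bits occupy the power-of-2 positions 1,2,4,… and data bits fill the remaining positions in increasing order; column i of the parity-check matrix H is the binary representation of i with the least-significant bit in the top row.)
Parity bits occupy power-of-2 positions; data bits are at positions {3,5,6,7,9,10,11,12,13,14,15} (1-indexed).
Extract: c[3]=0 c[5]=0 c[6]=0 c[7]=1 c[9]=1 c[10]=1 c[11]=0 c[12]=0 c[13]=0 c[14]=1 c[15]=1
Data = 00011100011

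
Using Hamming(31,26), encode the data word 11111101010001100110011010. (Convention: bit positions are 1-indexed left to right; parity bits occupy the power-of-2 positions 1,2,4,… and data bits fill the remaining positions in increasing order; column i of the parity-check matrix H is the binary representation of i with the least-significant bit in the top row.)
Codeword c = d · G (mod 2), d = 11111101010001100110011010:
  c[0] = d·G[:,0] = (11111101010001100110011010)·(11011010101101010101010101) mod 2 = 1+1+0+1+1+0+0+0+0+0+0+0+0+1+0+0+0+1+0+0+0+1+0+0+0+0 mod 2 = 1
  c[1] = d·G[:,1] = (11111101010001100110011010)·(10110110011011001100110011) mod 2 = 1+0+1+1+0+1+0+0+0+1+0+0+0+1+0+0+0+1+0+0+0+1+0+0+1+0 mod 2 = 1
  c[2] = d·G[:,2] = (11111101010001100110011010)·(10000000000000000000000000) mod 2 = 1+0+0+0+0+0+0+0+0+0+0+0+0+0+0+0+0+0+0+0+0+0+0+0+0+0 mod 2 = 1
  c[3] = d·G[:,3] = (11111101010001100110011010)·(01110001111000111100001111) mod 2 = 0+1+1+1+0+0+0+1+0+1+0+0+0+0+1+0+0+1+0+0+0+0+1+0+1+0 mod 2 = 1
  c[4] = d·G[:,4] = (11111101010001100110011010)·(01000000000000000000000000) mod 2 = 0+1+0+0+0+0+0+0+0+0+0+0+0+0+0+0+0+0+0+0+0+0+0+0+0+0 mod 2 = 1
  c[5] = d·G[:,5] = (11111101010001100110011010)·(00100000000000000000000000) mod 2 = 0+0+1+0+0+0+0+0+0+0+0+0+0+0+0+0+0+0+0+0+0+0+0+0+0+0 mod 2 = 1
  c[6] = d·G[:,6] = (11111101010001100110011010)·(00010000000000000000000000) mod 2 = 0+0+0+1+0+0+0+0+0+0+0+0+0+0+0+0+0+0+0+0+0+0+0+0+0+0 mod 2 = 1
  c[7] = d·G[:,7] = (11111101010001100110011010)·(00001111111000000011111111) mod 2 = 0+0+0+0+1+1+0+1+0+1+0+0+0+0+0+0+0+0+1+0+0+1+1+0+1+0 mod 2 = 0
  c[8] = d·G[:,8] = (11111101010001100110011010)·(00001000000000000000000000) mod 2 = 0+0+0+0+1+0+0+0+0+0+0+0+0+0+0+0+0+0+0+0+0+0+0+0+0+0 mod 2 = 1
  c[9] = d·G[:,9] = (11111101010001100110011010)·(00000100000000000000000000) mod 2 = 0+0+0+0+0+1+0+0+0+0+0+0+0+0+0+0+0+0+0+0+0+0+0+0+0+0 mod 2 = 1
  c[10] = d·G[:,10] = (11111101010001100110011010)·(00000010000000000000000000) mod 2 = 0+0+0+0+0+0+0+0+0+0+0+0+0+0+0+0+0+0+0+0+0+0+0+0+0+0 mod 2 = 0
  c[11] = d·G[:,11] = (11111101010001100110011010)·(00000001000000000000000000) mod 2 = 0+0+0+0+0+0+0+1+0+0+0+0+0+0+0+0+0+0+0+0+0+0+0+0+0+0 mod 2 = 1
  c[12] = d·G[:,12] = (11111101010001100110011010)·(00000000100000000000000000) mod 2 = 0+0+0+0+0+0+0+0+0+0+0+0+0+0+0+0+0+0+0+0+0+0+0+0+0+0 mod 2 = 0
  c[13] = d·G[:,13] = (11111101010001100110011010)·(00000000010000000000000000) mod 2 = 0+0+0+0+0+0+0+0+0+1+0+0+0+0+0+0+0+0+0+0+0+0+0+0+0+0 mod 2 = 1
  c[14] = d·G[:,14] = (11111101010001100110011010)·(00000000001000000000000000) mod 2 = 0+0+0+0+0+0+0+0+0+0+0+0+0+0+0+0+0+0+0+0+0+0+0+0+0+0 mod 2 = 0
  c[15] = d·G[:,15] = (11111101010001100110011010)·(00000000000111111111111111) mod 2 = 0+0+0+0+0+0+0+0+0+0+0+0+0+1+1+0+0+1+1+0+0+1+1+0+1+0 mod 2 = 1
  c[16] = d·G[:,16] = (11111101010001100110011010)·(00000000000100000000000000) mod 2 = 0+0+0+0+0+0+0+0+0+0+0+0+0+0+0+0+0+0+0+0+0+0+0+0+0+0 mod 2 = 0
  c[17] = d·G[:,17] = (11111101010001100110011010)·(00000000000010000000000000) mod 2 = 0+0+0+0+0+0+0+0+0+0+0+0+0+0+0+0+0+0+0+0+0+0+0+0+0+0 mod 2 = 0
  c[18] = d·G[:,18] = (11111101010001100110011010)·(00000000000001000000000000) mod 2 = 0+0+0+0+0+0+0+0+0+0+0+0+0+1+0+0+0+0+0+0+0+0+0+0+0+0 mod 2 = 1
  c[19] = d·G[:,19] = (11111101010001100110011010)·(00000000000000100000000000) mod 2 = 0+0+0+0+0+0+0+0+0+0+0+0+0+0+1+0+0+0+0+0+0+0+0+0+0+0 mod 2 = 1
  c[20] = d·G[:,20] = (11111101010001100110011010)·(00000000000000010000000000) mod 2 = 0+0+0+0+0+0+0+0+0+0+0+0+0+0+0+0+0+0+0+0+0+0+0+0+0+0 mod 2 = 0
  c[21] = d·G[:,21] = (11111101010001100110011010)·(00000000000000001000000000) mod 2 = 0+0+0+0+0+0+0+0+0+0+0+0+0+0+0+0+0+0+0+0+0+0+0+0+0+0 mod 2 = 0
  c[22] = d·G[:,22] = (11111101010001100110011010)·(00000000000000000100000000) mod 2 = 0+0+0+0+0+0+0+0+0+0+0+0+0+0+0+0+0+1+0+0+0+0+0+0+0+0 mod 2 = 1
  c[23] = d·G[:,23] = (11111101010001100110011010)·(00000000000000000010000000) mod 2 = 0+0+0+0+0+0+0+0+0+0+0+0+0+0+0+0+0+0+1+0+0+0+0+0+0+0 mod 2 = 1
  c[24] = d·G[:,24] = (11111101010001100110011010)·(00000000000000000001000000) mod 2 = 0+0+0+0+0+0+0+0+0+0+0+0+0+0+0+0+0+0+0+0+0+0+0+0+0+0 mod 2 = 0
  c[25] = d·G[:,25] = (11111101010001100110011010)·(00000000000000000000100000) mod 2 = 0+0+0+0+0+0+0+0+0+0+0+0+0+0+0+0+0+0+0+0+0+0+0+0+0+0 mod 2 = 0
  c[26] = d·G[:,26] = (11111101010001100110011010)·(00000000000000000000010000) mod 2 = 0+0+0+0+0+0+0+0+0+0+0+0+0+0+0+0+0+0+0+0+0+1+0+0+0+0 mod 2 = 1
  c[27] = d·G[:,27] = (11111101010001100110011010)·(00000000000000000000001000) mod 2 = 0+0+0+0+0+0+0+0+0+0+0+0+0+0+0+0+0+0+0+0+0+0+1+0+0+0 mod 2 = 1
  c[28] = d·G[:,28] = (11111101010001100110011010)·(00000000000000000000000100) mod 2 = 0+0+0+0+0+0+0+0+0+0+0+0+0+0+0+0+0+0+0+0+0+0+0+0+0+0 mod 2 = 0
  c[29] = d·G[:,29] = (11111101010001100110011010)·(00000000000000000000000010) mod 2 = 0+0+0+0+0+0+0+0+0+0+0+0+0+0+0+0+0+0+0+0+0+0+0+0+1+0 mod 2 = 1
  c[30] = d·G[:,30] = (11111101010001100110011010)·(00000000000000000000000001) mod 2 = 0+0+0+0+0+0+0+0+0+0+0+0+0+0+0+0+0+0+0+0+0+0+0+0+0+0 mod 2 = 0
Codeword = 1111111011010101001100110011010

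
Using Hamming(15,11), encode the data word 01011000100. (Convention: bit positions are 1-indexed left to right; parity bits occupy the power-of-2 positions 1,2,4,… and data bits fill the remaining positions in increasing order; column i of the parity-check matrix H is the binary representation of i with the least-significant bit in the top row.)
Codeword c = d · G (mod 2), d = 01011000100:
  c[0] = d·G[:,0] = (01011000100)·(11011010101) mod 2 = 0+1+0+1+1+0+0+0+1+0+0 mod 2 = 0
  c[1] = d·G[:,1] = (01011000100)·(10110110011) mod 2 = 0+0+0+1+0+0+0+0+0+0+0 mod 2 = 1
  c[2] = d·G[:,2] = (01011000100)·(10000000000) mod 2 = 0+0+0+0+0+0+0+0+0+0+0 mod 2 = 0
  c[3] = d·G[:,3] = (01011000100)·(01110001111) mod 2 = 0+1+0+1+0+0+0+0+1+0+0 mod 2 = 1
  c[4] = d·G[:,4] = (01011000100)·(01000000000) mod 2 = 0+1+0+0+0+0+0+0+0+0+0 mod 2 = 1
  c[5] = d·G[:,5] = (01011000100)·(00100000000) mod 2 = 0+0+0+0+0+0+0+0+0+0+0 mod 2 = 0
  c[6] = d·G[:,6] = (01011000100)·(00010000000) mod 2 = 0+0+0+1+0+0+0+0+0+0+0 mod 2 = 1
  c[7] = d·G[:,7] = (01011000100)·(00001111111) mod 2 = 0+0+0+0+1+0+0+0+1+0+0 mod 2 = 0
  c[8] = d·G[:,8] = (01011000100)·(00001000000) mod 2 = 0+0+0+0+1+0+0+0+0+0+0 mod 2 = 1
  c[9] = d·G[:,9] = (01011000100)·(00000100000) mod 2 = 0+0+0+0+0+0+0+0+0+0+0 mod 2 = 0
  c[10] = d·G[:,10] = (01011000100)·(00000010000) mod 2 = 0+0+0+0+0+0+0+0+0+0+0 mod 2 = 0
  c[11] = d·G[:,11] = (01011000100)·(00000001000) mod 2 = 0+0+0+0+0+0+0+0+0+0+0 mod 2 = 0
  c[12] = d·G[:,12] = (01011000100)·(00000000100) mod 2 = 0+0+0+0+0+0+0+0+1+0+0 mod 2 = 1
  c[13] = d·G[:,13] = (01011000100)·(00000000010) mod 2 = 0+0+0+0+0+0+0+0+0+0+0 mod 2 = 0
  c[14] = d·G[:,14] = (01011000100)·(00000000001) mod 2 = 0+0+0+0+0+0+0+0+0+0+0 mod 2 = 0
Codeword = 010110101000100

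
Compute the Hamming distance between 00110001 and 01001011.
XOR = 01111010, count of 1s = 5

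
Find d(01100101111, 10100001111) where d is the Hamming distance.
XOR = 11000100000, count of 1s = 3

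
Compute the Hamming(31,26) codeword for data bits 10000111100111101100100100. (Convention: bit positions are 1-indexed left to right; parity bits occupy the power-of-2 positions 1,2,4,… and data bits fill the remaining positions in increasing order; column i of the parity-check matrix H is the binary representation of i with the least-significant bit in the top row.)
Codeword c = d · G (mod 2), d = 10000111100111101100100100:
  c[0] = d·G[:,0] = (10000111100111101100100100)·(11011010101101010101010101) mod 2 = 1+0+0+0+0+0+1+0+1+0+0+1+0+1+0+0+0+1+0+0+0+0+0+1+0+0 mod 2 = 1
  c[1] = d·G[:,1] = (10000111100111101100100100)·(10110110011011001100110011) mod 2 = 1+0+0+0+0+1+1+0+0+0+0+0+1+1+0+0+1+1+0+0+1+0+0+0+0+0 mod 2 = 0
  c[2] = d·G[:,2] = (10000111100111101100100100)·(10000000000000000000000000) mod 2 = 1+0+0+0+0+0+0+0+0+0+0+0+0+0+0+0+0+0+0+0+0+0+0+0+0+0 mod 2 = 1
  c[3] = d·G[:,3] = (10000111100111101100100100)·(01110001111000111100001111) mod 2 = 0+0+0+0+0+0+0+1+1+0+0+0+0+0+1+0+1+1+0+0+0+0+0+1+0+0 mod 2 = 0
  c[4] = d·G[:,4] = (10000111100111101100100100)·(01000000000000000000000000) mod 2 = 0+0+0+0+0+0+0+0+0+0+0+0+0+0+0+0+0+0+0+0+0+0+0+0+0+0 mod 2 = 0
  c[5] = d·G[:,5] = (10000111100111101100100100)·(00100000000000000000000000) mod 2 = 0+0+0+0+0+0+0+0+0+0+0+0+0+0+0+0+0+0+0+0+0+0+0+0+0+0 mod 2 = 0
  c[6] = d·G[:,6] = (10000111100111101100100100)·(00010000000000000000000000) mod 2 = 0+0+0+0+0+0+0+0+0+0+0+0+0+0+0+0+0+0+0+0+0+0+0+0+0+0 mod 2 = 0
  c[7] = d·G[:,7] = (10000111100111101100100100)·(00001111111000000011111111) mod 2 = 0+0+0+0+0+1+1+1+1+0+0+0+0+0+0+0+0+0+0+0+1+0+0+1+0+0 mod 2 = 0
  c[8] = d·G[:,8] = (10000111100111101100100100)·(00001000000000000000000000) mod 2 = 0+0+0+0+0+0+0+0+0+0+0+0+0+0+0+0+0+0+0+0+0+0+0+0+0+0 mod 2 = 0
  c[9] = d·G[:,9] = (10000111100111101100100100)·(00000100000000000000000000) mod 2 = 0+0+0+0+0+1+0+0+0+0+0+0+0+0+0+0+0+0+0+0+0+0+0+0+0+0 mod 2 = 1
  c[10] = d·G[:,10] = (10000111100111101100100100)·(00000010000000000000000000) mod 2 = 0+0+0+0+0+0+1+0+0+0+0+0+0+0+0+0+0+0+0+0+0+0+0+0+0+0 mod 2 = 1
  c[11] = d·G[:,11] = (10000111100111101100100100)·(00000001000000000000000000) mod 2 = 0+0+0+0+0+0+0+1+0+0+0+0+0+0+0+0+0+0+0+0+0+0+0+0+0+0 mod 2 = 1
  c[12] = d·G[:,12] = (10000111100111101100100100)·(00000000100000000000000000) mod 2 = 0+0+0+0+0+0+0+0+1+0+0+0+0+0+0+0+0+0+0+0+0+0+0+0+0+0 mod 2 = 1
  c[13] = d·G[:,13] = (10000111100111101100100100)·(00000000010000000000000000) mod 2 = 0+0+0+0+0+0+0+0+0+0+0+0+0+0+0+0+0+0+0+0+0+0+0+0+0+0 mod 2 = 0
  c[14] = d·G[:,14] = (10000111100111101100100100)·(00000000001000000000000000) mod 2 = 0+0+0+0+0+0+0+0+0+0+0+0+0+0+0+0+0+0+0+0+0+0+0+0+0+0 mod 2 = 0
  c[15] = d·G[:,15] = (10000111100111101100100100)·(00000000000111111111111111) mod 2 = 0+0+0+0+0+0+0+0+0+0+0+1+1+1+1+0+1+1+0+0+1+0+0+1+0+0 mod 2 = 0
  c[16] = d·G[:,16] = (10000111100111101100100100)·(00000000000100000000000000) mod 2 = 0+0+0+0+0+0+0+0+0+0+0+1+0+0+0+0+0+0+0+0+0+0+0+0+0+0 mod 2 = 1
  c[17] = d·G[:,17] = (10000111100111101100100100)·(00000000000010000000000000) mod 2 = 0+0+0+0+0+0+0+0+0+0+0+0+1+0+0+0+0+0+0+0+0+0+0+0+0+0 mod 2 = 1
  c[18] = d·G[:,18] = (10000111100111101100100100)·(00000000000001000000000000) mod 2 = 0+0+0+0+0+0+0+0+0+0+0+0+0+1+0+0+0+0+0+0+0+0+0+0+0+0 mod 2 = 1
  c[19] = d·G[:,19] = (10000111100111101100100100)·(00000000000000100000000000) mod 2 = 0+0+0+0+0+0+0+0+0+0+0+0+0+0+1+0+0+0+0+0+0+0+0+0+0+0 mod 2 = 1
  c[20] = d·G[:,20] = (10000111100111101100100100)·(00000000000000010000000000) mod 2 = 0+0+0+0+0+0+0+0+0+0+0+0+0+0+0+0+0+0+0+0+0+0+0+0+0+0 mod 2 = 0
  c[21] = d·G[:,21] = (10000111100111101100100100)·(00000000000000001000000000) mod 2 = 0+0+0+0+0+0+0+0+0+0+0+0+0+0+0+0+1+0+0+0+0+0+0+0+0+0 mod 2 = 1
  c[22] = d·G[:,22] = (10000111100111101100100100)·(00000000000000000100000000) mod 2 = 0+0+0+0+0+0+0+0+0+0+0+0+0+0+0+0+0+1+0+0+0+0+0+0+0+0 mod 2 = 1
  c[23] = d·G[:,23] = (10000111100111101100100100)·(00000000000000000010000000) mod 2 = 0+0+0+0+0+0+0+0+0+0+0+0+0+0+0+0+0+0+0+0+0+0+0+0+0+0 mod 2 = 0
  c[24] = d·G[:,24] = (10000111100111101100100100)·(00000000000000000001000000) mod 2 = 0+0+0+0+0+0+0+0+0+0+0+0+0+0+0+0+0+0+0+0+0+0+0+0+0+0 mod 2 = 0
  c[25] = d·G[:,25] = (10000111100111101100100100)·(00000000000000000000100000) mod 2 = 0+0+0+0+0+0+0+0+0+0+0+0+0+0+0+0+0+0+0+0+1+0+0+0+0+0 mod 2 = 1
  c[26] = d·G[:,26] = (10000111100111101100100100)·(00000000000000000000010000) mod 2 = 0+0+0+0+0+0+0+0+0+0+0+0+0+0+0+0+0+0+0+0+0+0+0+0+0+0 mod 2 = 0
  c[27] = d·G[:,27] = (10000111100111101100100100)·(00000000000000000000001000) mod 2 = 0+0+0+0+0+0+0+0+0+0+0+0+0+0+0+0+0+0+0+0+0+0+0+0+0+0 mod 2 = 0
  c[28] = d·G[:,28] = (10000111100111101100100100)·(00000000000000000000000100) mod 2 = 0+0+0+0+0+0+0+0+0+0+0+0+0+0+0+0+0+0+0+0+0+0+0+1+0+0 mod 2 = 1
  c[29] = d·G[:,29] = (10000111100111101100100100)·(00000000000000000000000010) mod 2 = 0+0+0+0+0+0+0+0+0+0+0+0+0+0+0+0+0+0+0+0+0+0+0+0+0+0 mod 2 = 0
  c[30] = d·G[:,30] = (10000111100111101100100100)·(00000000000000000000000001) mod 2 = 0+0+0+0+0+0+0+0+0+0+0+0+0+0+0+0+0+0+0+0+0+0+0+0+0+0 mod 2 = 0
Codeword = 1010000001111000111101100100100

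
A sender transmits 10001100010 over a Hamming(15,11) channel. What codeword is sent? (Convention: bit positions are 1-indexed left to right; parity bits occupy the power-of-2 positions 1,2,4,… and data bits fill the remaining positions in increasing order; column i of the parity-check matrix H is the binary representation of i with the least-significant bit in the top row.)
Codeword c = d · G (mod 2), d = 10001100010:
  c[0] = d·G[:,0] = (10001100010)·(11011010101) mod 2 = 1+0+0+0+1+0+0+0+0+0+0 mod 2 = 0
  c[1] = d·G[:,1] = (10001100010)·(10110110011) mod 2 = 1+0+0+0+0+1+0+0+0+1+0 mod 2 = 1
  c[2] = d·G[:,2] = (10001100010)·(10000000000) mod 2 = 1+0+0+0+0+0+0+0+0+0+0 mod 2 = 1
  c[3] = d·G[:,3] = (10001100010)·(01110001111) mod 2 = 0+0+0+0+0+0+0+0+0+1+0 mod 2 = 1
  c[4] = d·G[:,4] = (10001100010)·(01000000000) mod 2 = 0+0+0+0+0+0+0+0+0+0+0 mod 2 = 0
  c[5] = d·G[:,5] = (10001100010)·(00100000000) mod 2 = 0+0+0+0+0+0+0+0+0+0+0 mod 2 = 0
  c[6] = d·G[:,6] = (10001100010)·(00010000000) mod 2 = 0+0+0+0+0+0+0+0+0+0+0 mod 2 = 0
  c[7] = d·G[:,7] = (10001100010)·(00001111111) mod 2 = 0+0+0+0+1+1+0+0+0+1+0 mod 2 = 1
  c[8] = d·G[:,8] = (10001100010)·(00001000000) mod 2 = 0+0+0+0+1+0+0+0+0+0+0 mod 2 = 1
  c[9] = d·G[:,9] = (10001100010)·(00000100000) mod 2 = 0+0+0+0+0+1+0+0+0+0+0 mod 2 = 1
  c[10] = d·G[:,10] = (10001100010)·(00000010000) mod 2 = 0+0+0+0+0+0+0+0+0+0+0 mod 2 = 0
  c[11] = d·G[:,11] = (10001100010)·(00000001000) mod 2 = 0+0+0+0+0+0+0+0+0+0+0 mod 2 = 0
  c[12] = d·G[:,12] = (10001100010)·(00000000100) mod 2 = 0+0+0+0+0+0+0+0+0+0+0 mod 2 = 0
  c[13] = d·G[:,13] = (10001100010)·(00000000010) mod 2 = 0+0+0+0+0+0+0+0+0+1+0 mod 2 = 1
  c[14] = d·G[:,14] = (10001100010)·(00000000001) mod 2 = 0+0+0+0+0+0+0+0+0+0+0 mod 2 = 0
Codeword = 011100011100010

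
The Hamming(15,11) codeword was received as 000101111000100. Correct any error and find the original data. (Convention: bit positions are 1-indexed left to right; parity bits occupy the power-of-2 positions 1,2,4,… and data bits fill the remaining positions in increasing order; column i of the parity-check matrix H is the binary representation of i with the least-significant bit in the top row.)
Syndrome s = H · r^T (mod 2), r = 000101111000100:
  s[0] = (101010101010101)·(000101111000100) mod 2 = 0+0+0+0+0+0+1+0+1+0+0+0+1+0+0 mod 2 = 1
  s[1] = (011001100110011)·(000101111000100) mod 2 = 0+0+0+0+0+1+1+0+0+0+0+0+0+0+0 mod 2 = 0
  s[2] = (000111100001111)·(000101111000100) mod 2 = 0+0+0+1+0+1+1+0+0+0+0+0+1+0+0 mod 2 = 0
  s[3] = (000000011111111)·(000101111000100) mod 2 = 0+0+0+0+0+0+0+1+1+0+0+0+1+0+0 mod 2 = 1
Syndrome = 1001
Column 9 of H equals this syndrome → error at bit 9 (1-indexed).
Flip bit 9: 000101111000100 → 000101110000100
Extract data bits at positions {3,5,6,7,9,10,11,12,13,14,15}: 00110000100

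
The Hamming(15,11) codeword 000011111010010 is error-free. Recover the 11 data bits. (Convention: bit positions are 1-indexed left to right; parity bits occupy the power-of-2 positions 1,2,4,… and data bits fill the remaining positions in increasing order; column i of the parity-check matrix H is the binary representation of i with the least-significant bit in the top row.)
Parity bits occupy power-of-2 positions; data bits are at positions {3,5,6,7,9,10,11,12,13,14,15} (1-indexed).
Extract: c[3]=0 c[5]=1 c[6]=1 c[7]=1 c[9]=1 c[10]=0 c[11]=1 c[12]=0 c[13]=0 c[14]=1 c[15]=0
Data = 01111010010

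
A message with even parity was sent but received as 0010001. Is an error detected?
Sum of received bits: 0+0+1+0+0+0+1 = 2; 2 mod 2 = 0. Result is 0 → no error detected.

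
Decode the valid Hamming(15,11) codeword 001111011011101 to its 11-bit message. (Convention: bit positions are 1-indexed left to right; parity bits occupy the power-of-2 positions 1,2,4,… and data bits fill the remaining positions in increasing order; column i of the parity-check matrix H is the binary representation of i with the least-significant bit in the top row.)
Parity bits occupy power-of-2 positions; data bits are at positions {3,5,6,7,9,10,11,12,13,14,15} (1-indexed).
Extract: c[3]=1 c[5]=1 c[6]=1 c[7]=0 c[9]=1 c[10]=0 c[11]=1 c[12]=1 c[13]=1 c[14]=0 c[15]=1
Data = 11101011101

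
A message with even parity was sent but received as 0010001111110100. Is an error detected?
Sum of received bits: 0+0+1+0+0+0+1+1+1+1+1+1+0+1+0+0 = 8; 8 mod 2 = 0. Result is 0 → no error detected.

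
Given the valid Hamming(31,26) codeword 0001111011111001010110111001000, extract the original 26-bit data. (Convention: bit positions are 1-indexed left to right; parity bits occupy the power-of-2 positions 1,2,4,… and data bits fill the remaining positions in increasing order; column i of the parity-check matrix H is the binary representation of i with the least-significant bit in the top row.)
Parity bits occupy power-of-2 positions; data bits are at positions {3,5,6,7,9,10,11,12,13,14,15,17,18,19,20,21,22,23,24,25,26,27,28,29,30,31} (1-indexed).
Extract: c[3]=0 c[5]=1 c[6]=1 c[7]=1 c[9]=1 c[10]=1 c[11]=1 c[12]=1 c[13]=1 c[14]=0 c[15]=0 c[17]=0 c[18]=1 c[19]=0 c[20]=1 c[21]=1 c[22]=0 c[23]=1 c[24]=1 c[25]=1 c[26]=0 c[27]=0 c[28]=1 c[29]=0 c[30]=0 c[31]=0
Data = 01111111100010110111001000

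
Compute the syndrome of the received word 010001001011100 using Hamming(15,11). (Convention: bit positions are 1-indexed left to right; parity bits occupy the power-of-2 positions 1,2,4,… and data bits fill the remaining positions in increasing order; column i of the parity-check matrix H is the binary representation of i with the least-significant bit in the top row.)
Syndrome s = H · r^T (mod 2), r = 010001001011100:
  s[0] = (101010101010101)·(010001001011100) mod 2 = 0+0+0+0+0+0+0+0+1+0+1+0+1+0+0 mod 2 = 1
  s[1] = (011001100110011)·(010001001011100) mod 2 = 0+1+0+0+0+1+0+0+0+0+1+0+0+0+0 mod 2 = 1
  s[2] = (000111100001111)·(010001001011100) mod 2 = 0+0+0+0+0+1+0+0+0+0+0+1+1+0+0 mod 2 = 1
  s[3] = (000000011111111)·(010001001011100) mod 2 = 0+0+0+0+0+0+0+0+1+0+1+1+1+0+0 mod 2 = 0
Syndrome = 1110
Non-zero syndrome: error at position 7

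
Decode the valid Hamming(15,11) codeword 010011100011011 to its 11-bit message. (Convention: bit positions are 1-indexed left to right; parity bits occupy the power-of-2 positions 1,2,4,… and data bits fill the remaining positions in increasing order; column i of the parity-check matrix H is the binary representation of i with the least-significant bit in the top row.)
Parity bits occupy power-of-2 positions; data bits are at positions {3,5,6,7,9,10,11,12,13,14,15} (1-indexed).
Extract: c[3]=0 c[5]=1 c[6]=1 c[7]=1 c[9]=0 c[10]=0 c[11]=1 c[12]=1 c[13]=0 c[14]=1 c[15]=1
Data = 01110011011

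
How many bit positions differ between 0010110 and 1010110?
XOR = 1000000, count of 1s = 1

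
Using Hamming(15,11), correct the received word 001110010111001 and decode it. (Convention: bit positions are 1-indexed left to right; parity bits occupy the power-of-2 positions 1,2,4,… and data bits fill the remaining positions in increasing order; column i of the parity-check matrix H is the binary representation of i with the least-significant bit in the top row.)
Syndrome s = H · r^T (mod 2), r = 001110010111001:
  s[0] = (101010101010101)·(001110010111001) mod 2 = 0+0+1+0+1+0+0+0+0+0+1+0+0+0+1 mod 2 = 0
  s[1] = (011001100110011)·(001110010111001) mod 2 = 0+0+1+0+0+0+0+0+0+1+1+0+0+0+1 mod 2 = 0
  s[2] = (000111100001111)·(001110010111001) mod 2 = 0+0+0+1+1+0+0+0+0+0+0+1+0+0+1 mod 2 = 0
  s[3] = (000000011111111)·(001110010111001) mod 2 = 0+0+0+0+0+0+0+1+0+1+1+1+0+0+1 mod 2 = 1
Syndrome = 0001
Column 8 of H equals this syndrome → error at bit 8 (1-indexed).
Flip bit 8: 001110010111001 → 001110000111001
Extract data bits at positions {3,5,6,7,9,10,11,12,13,14,15}: 11000111001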